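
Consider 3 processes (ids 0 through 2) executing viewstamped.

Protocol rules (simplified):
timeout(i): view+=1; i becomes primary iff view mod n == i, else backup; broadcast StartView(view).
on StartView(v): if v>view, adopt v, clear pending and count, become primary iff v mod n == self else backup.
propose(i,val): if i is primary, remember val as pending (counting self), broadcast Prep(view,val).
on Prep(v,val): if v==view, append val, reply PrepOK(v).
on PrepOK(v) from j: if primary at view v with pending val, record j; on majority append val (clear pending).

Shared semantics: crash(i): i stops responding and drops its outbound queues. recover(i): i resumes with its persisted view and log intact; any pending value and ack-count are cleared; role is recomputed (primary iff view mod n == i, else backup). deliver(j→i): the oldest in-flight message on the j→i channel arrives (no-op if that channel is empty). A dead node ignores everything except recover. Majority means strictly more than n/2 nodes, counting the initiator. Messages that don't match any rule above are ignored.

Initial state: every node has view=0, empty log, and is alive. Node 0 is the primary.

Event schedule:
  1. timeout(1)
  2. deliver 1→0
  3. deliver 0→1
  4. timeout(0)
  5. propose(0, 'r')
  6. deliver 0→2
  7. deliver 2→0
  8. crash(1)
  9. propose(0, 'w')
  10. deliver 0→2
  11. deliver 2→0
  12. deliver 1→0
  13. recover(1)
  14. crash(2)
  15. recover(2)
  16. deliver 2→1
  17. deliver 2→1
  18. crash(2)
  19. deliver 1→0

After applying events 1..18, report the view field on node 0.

[1] timeout(1) → N1(prim v1 [-])
[2] deliver 1→0 → N0(back v1 [-])
[3] deliver 0→1 → ∅
[4] timeout(0) → N0(back v2 [-])
[5] propose(0,'r') → ∅
[6] deliver 0→2 → N2(prim v2 [-])
[7] deliver 2→0 → ∅
[8] crash(1) → N1(✗prim v1 [-])
[9] propose(0,'w') → ∅
[10] deliver 0→2 → ∅
[11] deliver 2→0 → ∅
[12] deliver 1→0 → ∅
[13] recover(1) → N1(prim v1 [-])
[14] crash(2) → N2(✗prim v2 [-])
[15] recover(2) → N2(prim v2 [-])
[16] deliver 2→1 → ∅
[17] deliver 2→1 → ∅
[18] crash(2) → N2(✗prim v2 [-])

2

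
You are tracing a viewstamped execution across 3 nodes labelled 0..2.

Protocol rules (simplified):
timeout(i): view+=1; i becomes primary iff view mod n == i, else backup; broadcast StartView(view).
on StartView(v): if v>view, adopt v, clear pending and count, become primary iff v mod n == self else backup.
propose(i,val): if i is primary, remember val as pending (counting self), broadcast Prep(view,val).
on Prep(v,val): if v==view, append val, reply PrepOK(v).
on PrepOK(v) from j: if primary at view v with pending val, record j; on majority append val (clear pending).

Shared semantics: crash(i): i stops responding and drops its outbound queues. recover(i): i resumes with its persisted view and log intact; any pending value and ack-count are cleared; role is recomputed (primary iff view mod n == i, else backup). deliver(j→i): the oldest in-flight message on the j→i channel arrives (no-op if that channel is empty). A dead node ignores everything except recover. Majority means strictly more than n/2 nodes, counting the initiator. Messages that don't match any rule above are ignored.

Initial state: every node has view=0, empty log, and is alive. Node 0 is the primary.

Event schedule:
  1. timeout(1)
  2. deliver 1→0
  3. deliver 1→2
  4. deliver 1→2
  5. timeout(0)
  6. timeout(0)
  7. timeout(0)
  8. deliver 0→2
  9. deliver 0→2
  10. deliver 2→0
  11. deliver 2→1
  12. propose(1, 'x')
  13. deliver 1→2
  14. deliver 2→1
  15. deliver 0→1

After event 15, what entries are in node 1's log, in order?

empty

1. timeout(1):  <1:prim v1 ->
2. deliver 1→0:  <0:back v1 ->
3. deliver 1→2:  <2:back v1 ->
4. deliver 1→2:  nop
5. timeout(0):  <0:back v2 ->
6. timeout(0):  <0:prim v3 ->
7. timeout(0):  <0:back v4 ->
8. deliver 0→2:  <2:prim v2 ->
9. deliver 0→2:  <2:back v3 ->
10. deliver 2→0:  nop
11. deliver 2→1:  nop
12. propose(1,'x'):  nop
13. deliver 1→2:  nop
14. deliver 2→1:  nop
15. deliver 0→1:  <1:back v2 ->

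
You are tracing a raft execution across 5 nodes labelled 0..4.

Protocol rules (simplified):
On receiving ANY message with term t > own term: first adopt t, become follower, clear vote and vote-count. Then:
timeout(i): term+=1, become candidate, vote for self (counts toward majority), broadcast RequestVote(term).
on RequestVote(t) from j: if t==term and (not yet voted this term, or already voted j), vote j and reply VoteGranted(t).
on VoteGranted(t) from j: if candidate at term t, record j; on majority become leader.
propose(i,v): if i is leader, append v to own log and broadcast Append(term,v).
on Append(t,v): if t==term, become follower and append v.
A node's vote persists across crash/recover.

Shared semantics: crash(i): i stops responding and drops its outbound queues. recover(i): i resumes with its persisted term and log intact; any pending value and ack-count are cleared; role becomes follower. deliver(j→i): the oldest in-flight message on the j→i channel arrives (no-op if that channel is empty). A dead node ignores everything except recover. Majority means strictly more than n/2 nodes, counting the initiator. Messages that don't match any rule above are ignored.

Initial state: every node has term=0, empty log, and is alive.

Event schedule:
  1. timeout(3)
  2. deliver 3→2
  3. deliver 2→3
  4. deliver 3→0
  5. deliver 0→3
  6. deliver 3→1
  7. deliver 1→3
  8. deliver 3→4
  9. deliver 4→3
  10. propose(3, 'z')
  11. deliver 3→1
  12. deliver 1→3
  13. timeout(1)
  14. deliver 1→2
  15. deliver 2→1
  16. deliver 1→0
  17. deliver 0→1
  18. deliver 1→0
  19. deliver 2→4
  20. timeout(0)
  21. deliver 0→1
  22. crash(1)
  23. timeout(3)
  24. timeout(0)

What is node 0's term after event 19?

2

after 1 — timeout(3): n3:cand/t1/[-]
after 2 — deliver 3→2: n2:foll/t1/[-]
after 3 — deliver 2→3: ·
after 4 — deliver 3→0: n0:foll/t1/[-]
after 5 — deliver 0→3: n3:lead/t1/[-]
after 6 — deliver 3→1: n1:foll/t1/[-]
after 7 — deliver 1→3: ·
after 8 — deliver 3→4: n4:foll/t1/[-]
after 9 — deliver 4→3: ·
after 10 — propose(3,'z'): n3:lead/t1/[z]
after 11 — deliver 3→1: n1:foll/t1/[z]
after 12 — deliver 1→3: ·
after 13 — timeout(1): n1:cand/t2/[z]
after 14 — deliver 1→2: n2:foll/t2/[-]
after 15 — deliver 2→1: ·
after 16 — deliver 1→0: n0:foll/t2/[-]
after 17 — deliver 0→1: n1:lead/t2/[z]
after 18 — deliver 1→0: ·
after 19 — deliver 2→4: ·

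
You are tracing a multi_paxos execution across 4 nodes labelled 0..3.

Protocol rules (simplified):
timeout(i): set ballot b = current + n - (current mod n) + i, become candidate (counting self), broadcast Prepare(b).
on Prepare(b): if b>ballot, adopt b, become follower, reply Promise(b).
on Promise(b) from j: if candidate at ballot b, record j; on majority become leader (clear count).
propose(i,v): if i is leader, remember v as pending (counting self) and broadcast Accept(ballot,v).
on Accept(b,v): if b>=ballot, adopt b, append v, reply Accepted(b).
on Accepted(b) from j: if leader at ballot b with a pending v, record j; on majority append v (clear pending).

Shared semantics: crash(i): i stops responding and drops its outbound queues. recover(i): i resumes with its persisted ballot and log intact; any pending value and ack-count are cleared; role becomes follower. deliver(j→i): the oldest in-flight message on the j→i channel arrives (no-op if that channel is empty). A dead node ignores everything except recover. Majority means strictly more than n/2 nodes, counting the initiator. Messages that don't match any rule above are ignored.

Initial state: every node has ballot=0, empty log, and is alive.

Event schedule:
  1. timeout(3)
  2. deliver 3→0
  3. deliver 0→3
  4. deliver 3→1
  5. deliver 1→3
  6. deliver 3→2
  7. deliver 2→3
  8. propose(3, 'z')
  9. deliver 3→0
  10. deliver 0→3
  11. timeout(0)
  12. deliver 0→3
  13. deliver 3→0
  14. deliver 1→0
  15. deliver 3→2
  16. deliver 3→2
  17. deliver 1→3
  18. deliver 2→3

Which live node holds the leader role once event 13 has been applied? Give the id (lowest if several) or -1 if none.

-1

e1 timeout(3): 3[cand,b=7,-]
e2 deliver 3→0: 0[foll,b=7,-]
e3 deliver 0→3: ·
e4 deliver 3→1: 1[foll,b=7,-]
e5 deliver 1→3: 3[lead,b=7,-]
e6 deliver 3→2: 2[foll,b=7,-]
e7 deliver 2→3: ·
e8 propose(3,'z'): ·
e9 deliver 3→0: 0[foll,b=7,z]
e10 deliver 0→3: ·
e11 timeout(0): 0[cand,b=8,z]
e12 deliver 0→3: 3[foll,b=8,-]
e13 deliver 3→0: ·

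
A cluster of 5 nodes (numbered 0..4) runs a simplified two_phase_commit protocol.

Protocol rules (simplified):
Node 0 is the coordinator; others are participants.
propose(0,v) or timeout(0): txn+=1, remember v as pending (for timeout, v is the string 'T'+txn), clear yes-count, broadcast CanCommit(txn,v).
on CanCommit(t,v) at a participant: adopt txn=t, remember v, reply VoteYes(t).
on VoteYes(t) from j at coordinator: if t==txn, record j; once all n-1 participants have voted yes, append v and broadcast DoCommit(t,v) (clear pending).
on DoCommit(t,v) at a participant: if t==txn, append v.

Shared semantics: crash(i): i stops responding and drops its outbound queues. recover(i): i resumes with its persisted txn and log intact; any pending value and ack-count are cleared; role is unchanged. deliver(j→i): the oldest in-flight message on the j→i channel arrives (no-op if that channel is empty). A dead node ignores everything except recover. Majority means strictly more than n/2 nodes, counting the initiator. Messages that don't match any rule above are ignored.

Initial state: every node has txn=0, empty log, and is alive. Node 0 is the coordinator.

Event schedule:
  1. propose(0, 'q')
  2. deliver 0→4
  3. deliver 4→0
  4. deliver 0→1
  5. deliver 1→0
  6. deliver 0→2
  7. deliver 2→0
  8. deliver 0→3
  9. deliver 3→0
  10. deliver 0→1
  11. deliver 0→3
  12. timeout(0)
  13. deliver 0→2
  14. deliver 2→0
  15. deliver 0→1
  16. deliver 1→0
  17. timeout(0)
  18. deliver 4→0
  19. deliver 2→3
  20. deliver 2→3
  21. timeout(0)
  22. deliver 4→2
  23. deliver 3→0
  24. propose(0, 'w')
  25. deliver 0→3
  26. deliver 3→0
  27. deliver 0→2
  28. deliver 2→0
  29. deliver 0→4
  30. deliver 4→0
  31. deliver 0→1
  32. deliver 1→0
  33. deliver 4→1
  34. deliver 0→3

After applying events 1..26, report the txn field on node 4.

1

after 1 — propose(0,'q'): n0:coor/t1/[-]
after 2 — deliver 0→4: n4:part/t1/[-]
after 3 — deliver 4→0: ·
after 4 — deliver 0→1: n1:part/t1/[-]
after 5 — deliver 1→0: ·
after 6 — deliver 0→2: n2:part/t1/[-]
after 7 — deliver 2→0: ·
after 8 — deliver 0→3: n3:part/t1/[-]
after 9 — deliver 3→0: n0:coor/t1/[q]
after 10 — deliver 0→1: n1:part/t1/[q]
after 11 — deliver 0→3: n3:part/t1/[q]
after 12 — timeout(0): n0:coor/t2/[q]
after 13 — deliver 0→2: n2:part/t1/[q]
after 14 — deliver 2→0: ·
after 15 — deliver 0→1: n1:part/t2/[q]
after 16 — deliver 1→0: ·
after 17 — timeout(0): n0:coor/t3/[q]
after 18 — deliver 4→0: ·
after 19 — deliver 2→3: ·
after 20 — deliver 2→3: ·
after 21 — timeout(0): n0:coor/t4/[q]
after 22 — deliver 4→2: ·
after 23 — deliver 3→0: ·
after 24 — propose(0,'w'): n0:coor/t5/[q]
after 25 — deliver 0→3: n3:part/t2/[q]
after 26 — deliver 3→0: ·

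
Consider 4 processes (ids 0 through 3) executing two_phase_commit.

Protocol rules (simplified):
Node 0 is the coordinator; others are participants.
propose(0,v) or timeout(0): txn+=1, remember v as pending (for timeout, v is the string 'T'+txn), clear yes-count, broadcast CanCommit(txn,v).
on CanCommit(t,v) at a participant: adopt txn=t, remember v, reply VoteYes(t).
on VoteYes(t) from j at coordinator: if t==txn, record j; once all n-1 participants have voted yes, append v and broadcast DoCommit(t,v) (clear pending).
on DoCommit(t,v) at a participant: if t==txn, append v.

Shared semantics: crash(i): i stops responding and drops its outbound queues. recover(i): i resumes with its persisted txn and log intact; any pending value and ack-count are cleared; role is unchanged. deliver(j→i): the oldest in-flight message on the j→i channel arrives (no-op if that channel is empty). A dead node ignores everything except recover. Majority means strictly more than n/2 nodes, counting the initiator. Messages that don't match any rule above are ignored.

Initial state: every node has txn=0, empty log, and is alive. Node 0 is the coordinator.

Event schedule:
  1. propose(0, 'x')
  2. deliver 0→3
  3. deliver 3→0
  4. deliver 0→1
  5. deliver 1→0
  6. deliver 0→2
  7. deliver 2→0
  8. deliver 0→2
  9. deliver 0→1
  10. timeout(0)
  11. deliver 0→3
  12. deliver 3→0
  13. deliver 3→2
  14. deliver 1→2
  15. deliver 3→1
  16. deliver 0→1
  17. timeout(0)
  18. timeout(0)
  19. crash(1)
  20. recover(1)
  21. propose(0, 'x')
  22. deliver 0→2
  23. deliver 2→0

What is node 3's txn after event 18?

1

[1] propose(0,'x') → N0(coor t1 [-])
[2] deliver 0→3 → N3(part t1 [-])
[3] deliver 3→0 → ∅
[4] deliver 0→1 → N1(part t1 [-])
[5] deliver 1→0 → ∅
[6] deliver 0→2 → N2(part t1 [-])
[7] deliver 2→0 → N0(coor t1 [x])
[8] deliver 0→2 → N2(part t1 [x])
[9] deliver 0→1 → N1(part t1 [x])
[10] timeout(0) → N0(coor t2 [x])
[11] deliver 0→3 → N3(part t1 [x])
[12] deliver 3→0 → ∅
[13] deliver 3→2 → ∅
[14] deliver 1→2 → ∅
[15] deliver 3→1 → ∅
[16] deliver 0→1 → N1(part t2 [x])
[17] timeout(0) → N0(coor t3 [x])
[18] timeout(0) → N0(coor t4 [x])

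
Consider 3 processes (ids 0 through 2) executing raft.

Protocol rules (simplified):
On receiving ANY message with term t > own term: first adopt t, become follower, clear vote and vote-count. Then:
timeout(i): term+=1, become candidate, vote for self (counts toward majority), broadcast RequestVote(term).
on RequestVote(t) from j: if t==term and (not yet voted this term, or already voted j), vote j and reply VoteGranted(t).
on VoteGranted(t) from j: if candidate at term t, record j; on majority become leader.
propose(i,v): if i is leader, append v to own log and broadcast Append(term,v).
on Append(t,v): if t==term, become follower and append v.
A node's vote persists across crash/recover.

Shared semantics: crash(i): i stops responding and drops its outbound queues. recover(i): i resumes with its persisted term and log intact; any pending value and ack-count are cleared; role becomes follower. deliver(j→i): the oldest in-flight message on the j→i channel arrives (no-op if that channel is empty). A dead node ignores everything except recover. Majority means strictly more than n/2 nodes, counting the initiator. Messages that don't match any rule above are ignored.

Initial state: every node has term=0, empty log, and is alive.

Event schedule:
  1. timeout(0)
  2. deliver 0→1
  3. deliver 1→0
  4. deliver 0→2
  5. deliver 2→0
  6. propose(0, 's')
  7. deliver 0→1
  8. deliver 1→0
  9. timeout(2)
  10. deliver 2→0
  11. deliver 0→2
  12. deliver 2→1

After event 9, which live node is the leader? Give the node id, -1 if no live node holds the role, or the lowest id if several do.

0

1. timeout(0):  <0:cand t1 ->
2. deliver 0→1:  <1:foll t1 ->
3. deliver 1→0:  <0:lead t1 ->
4. deliver 0→2:  <2:foll t1 ->
5. deliver 2→0:  nop
6. propose(0,'s'):  <0:lead t1 s>
7. deliver 0→1:  <1:foll t1 s>
8. deliver 1→0:  nop
9. timeout(2):  <2:cand t2 ->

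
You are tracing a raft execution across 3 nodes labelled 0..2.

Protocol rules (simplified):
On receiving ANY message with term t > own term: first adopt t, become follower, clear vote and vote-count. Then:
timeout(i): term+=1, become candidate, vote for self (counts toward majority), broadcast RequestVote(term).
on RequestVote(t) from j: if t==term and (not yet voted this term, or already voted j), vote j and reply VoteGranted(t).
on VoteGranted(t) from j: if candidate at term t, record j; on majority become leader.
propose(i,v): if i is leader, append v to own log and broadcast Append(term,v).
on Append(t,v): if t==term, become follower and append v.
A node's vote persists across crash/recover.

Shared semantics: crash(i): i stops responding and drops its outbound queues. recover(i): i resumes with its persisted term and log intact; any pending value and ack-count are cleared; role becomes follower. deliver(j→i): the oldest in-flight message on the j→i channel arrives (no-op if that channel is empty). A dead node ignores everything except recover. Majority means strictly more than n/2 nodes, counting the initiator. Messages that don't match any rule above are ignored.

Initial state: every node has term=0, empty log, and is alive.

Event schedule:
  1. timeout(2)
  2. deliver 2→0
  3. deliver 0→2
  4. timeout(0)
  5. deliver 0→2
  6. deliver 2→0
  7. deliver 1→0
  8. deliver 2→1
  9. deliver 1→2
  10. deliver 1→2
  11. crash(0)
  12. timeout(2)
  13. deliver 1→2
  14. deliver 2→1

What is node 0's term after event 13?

2

e1 timeout(2): 2[cand,t=1,-]
e2 deliver 2→0: 0[foll,t=1,-]
e3 deliver 0→2: 2[lead,t=1,-]
e4 timeout(0): 0[cand,t=2,-]
e5 deliver 0→2: 2[foll,t=2,-]
e6 deliver 2→0: 0[lead,t=2,-]
e7 deliver 1→0: ·
e8 deliver 2→1: 1[foll,t=1,-]
e9 deliver 1→2: ·
e10 deliver 1→2: ·
e11 crash(0): 0[✗lead,t=2,-]
e12 timeout(2): 2[cand,t=3,-]
e13 deliver 1→2: ·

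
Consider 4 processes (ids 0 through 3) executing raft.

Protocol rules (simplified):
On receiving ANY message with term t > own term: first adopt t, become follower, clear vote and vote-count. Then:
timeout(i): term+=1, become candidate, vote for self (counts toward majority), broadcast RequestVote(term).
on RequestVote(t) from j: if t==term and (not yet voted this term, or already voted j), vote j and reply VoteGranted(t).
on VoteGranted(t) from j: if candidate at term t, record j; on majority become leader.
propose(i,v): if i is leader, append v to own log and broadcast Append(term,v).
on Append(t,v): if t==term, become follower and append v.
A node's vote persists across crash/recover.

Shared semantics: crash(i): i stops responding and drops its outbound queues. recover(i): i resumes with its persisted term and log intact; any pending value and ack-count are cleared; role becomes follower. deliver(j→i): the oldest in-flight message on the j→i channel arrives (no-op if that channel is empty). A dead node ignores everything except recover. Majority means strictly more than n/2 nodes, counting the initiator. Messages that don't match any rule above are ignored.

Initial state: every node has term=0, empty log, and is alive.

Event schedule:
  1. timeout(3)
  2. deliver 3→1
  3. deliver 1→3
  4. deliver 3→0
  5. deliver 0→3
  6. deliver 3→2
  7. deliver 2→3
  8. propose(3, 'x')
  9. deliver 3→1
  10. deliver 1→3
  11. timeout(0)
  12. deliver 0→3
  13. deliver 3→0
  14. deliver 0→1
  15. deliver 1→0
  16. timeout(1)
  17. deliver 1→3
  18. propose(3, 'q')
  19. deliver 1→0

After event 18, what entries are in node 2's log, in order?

[1] timeout(3) → N3(cand t1 [-])
[2] deliver 3→1 → N1(foll t1 [-])
[3] deliver 1→3 → ∅
[4] deliver 3→0 → N0(foll t1 [-])
[5] deliver 0→3 → N3(lead t1 [-])
[6] deliver 3→2 → N2(foll t1 [-])
[7] deliver 2→3 → ∅
[8] propose(3,'x') → N3(lead t1 [x])
[9] deliver 3→1 → N1(foll t1 [x])
[10] deliver 1→3 → ∅
[11] timeout(0) → N0(cand t2 [-])
[12] deliver 0→3 → N3(foll t2 [x])
[13] deliver 3→0 → ∅
[14] deliver 0→1 → N1(foll t2 [x])
[15] deliver 1→0 → ∅
[16] timeout(1) → N1(cand t3 [x])
[17] deliver 1→3 → N3(foll t3 [x])
[18] propose(3,'q') → ∅

empty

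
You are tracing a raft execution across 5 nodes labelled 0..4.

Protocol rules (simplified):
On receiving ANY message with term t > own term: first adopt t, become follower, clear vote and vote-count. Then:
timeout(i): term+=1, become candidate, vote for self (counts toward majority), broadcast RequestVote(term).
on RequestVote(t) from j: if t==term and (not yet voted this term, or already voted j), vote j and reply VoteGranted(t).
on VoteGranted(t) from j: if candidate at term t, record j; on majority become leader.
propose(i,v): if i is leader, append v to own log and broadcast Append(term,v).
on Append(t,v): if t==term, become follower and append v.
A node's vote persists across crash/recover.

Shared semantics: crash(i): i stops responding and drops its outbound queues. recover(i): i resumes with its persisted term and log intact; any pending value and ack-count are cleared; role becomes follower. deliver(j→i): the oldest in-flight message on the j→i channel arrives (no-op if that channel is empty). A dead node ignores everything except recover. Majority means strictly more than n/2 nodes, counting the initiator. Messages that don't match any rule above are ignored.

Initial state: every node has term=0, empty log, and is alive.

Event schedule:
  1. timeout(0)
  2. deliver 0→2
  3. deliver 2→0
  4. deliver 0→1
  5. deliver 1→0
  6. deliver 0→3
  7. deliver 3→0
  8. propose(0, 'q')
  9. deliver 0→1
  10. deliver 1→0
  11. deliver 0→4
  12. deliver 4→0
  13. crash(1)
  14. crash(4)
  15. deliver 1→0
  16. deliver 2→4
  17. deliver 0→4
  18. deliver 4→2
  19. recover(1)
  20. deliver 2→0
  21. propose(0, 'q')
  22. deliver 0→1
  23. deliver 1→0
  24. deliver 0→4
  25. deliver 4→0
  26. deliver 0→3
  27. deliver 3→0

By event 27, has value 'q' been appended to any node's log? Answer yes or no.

yes

e1 timeout(0): 0[cand,t=1,-]
e2 deliver 0→2: 2[foll,t=1,-]
e3 deliver 2→0: ·
e4 deliver 0→1: 1[foll,t=1,-]
e5 deliver 1→0: 0[lead,t=1,-]
e6 deliver 0→3: 3[foll,t=1,-]
e7 deliver 3→0: ·
e8 propose(0,'q'): 0[lead,t=1,q]
e9 deliver 0→1: 1[foll,t=1,q]
e10 deliver 1→0: ·
e11 deliver 0→4: 4[foll,t=1,-]
e12 deliver 4→0: ·
e13 crash(1): 1[✗foll,t=1,q]
e14 crash(4): 4[✗foll,t=1,-]
e15 deliver 1→0: ·
e16 deliver 2→4: ·
e17 deliver 0→4: ·
e18 deliver 4→2: ·
e19 recover(1): 1[foll,t=1,q]
e20 deliver 2→0: ·
e21 propose(0,'q'): 0[lead,t=1,q,q]
e22 deliver 0→1: 1[foll,t=1,q,q]
e23 deliver 1→0: ·
e24 deliver 0→4: ·
e25 deliver 4→0: ·
e26 deliver 0→3: 3[foll,t=1,q]
e27 deliver 3→0: ·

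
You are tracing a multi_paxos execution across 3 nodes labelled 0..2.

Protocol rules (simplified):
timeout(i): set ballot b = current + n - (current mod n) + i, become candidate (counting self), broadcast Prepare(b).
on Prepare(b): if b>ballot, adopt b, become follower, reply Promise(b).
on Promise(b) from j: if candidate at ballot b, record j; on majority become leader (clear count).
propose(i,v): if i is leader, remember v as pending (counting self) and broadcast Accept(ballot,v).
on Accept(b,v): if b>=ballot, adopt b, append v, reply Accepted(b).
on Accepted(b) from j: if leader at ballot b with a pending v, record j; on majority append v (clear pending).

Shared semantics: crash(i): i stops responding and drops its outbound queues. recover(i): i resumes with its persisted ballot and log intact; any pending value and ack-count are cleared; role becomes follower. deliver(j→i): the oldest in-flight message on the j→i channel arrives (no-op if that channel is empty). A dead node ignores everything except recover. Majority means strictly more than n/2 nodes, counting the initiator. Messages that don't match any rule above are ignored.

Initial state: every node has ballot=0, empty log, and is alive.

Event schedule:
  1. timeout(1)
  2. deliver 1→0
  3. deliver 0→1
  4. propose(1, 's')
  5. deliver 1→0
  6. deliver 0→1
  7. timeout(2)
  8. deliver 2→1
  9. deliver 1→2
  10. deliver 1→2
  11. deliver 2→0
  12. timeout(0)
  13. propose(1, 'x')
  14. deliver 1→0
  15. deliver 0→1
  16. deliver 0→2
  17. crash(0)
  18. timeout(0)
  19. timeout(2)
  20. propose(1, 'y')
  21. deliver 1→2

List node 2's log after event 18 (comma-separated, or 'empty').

e1 timeout(1): 1[cand,b=4,-]
e2 deliver 1→0: 0[foll,b=4,-]
e3 deliver 0→1: 1[lead,b=4,-]
e4 propose(1,'s'): ·
e5 deliver 1→0: 0[foll,b=4,s]
e6 deliver 0→1: 1[lead,b=4,s]
e7 timeout(2): 2[cand,b=5,-]
e8 deliver 2→1: 1[foll,b=5,s]
e9 deliver 1→2: ·
e10 deliver 1→2: ·
e11 deliver 2→0: 0[foll,b=5,s]
e12 timeout(0): 0[cand,b=6,s]
e13 propose(1,'x'): ·
e14 deliver 1→0: ·
e15 deliver 0→1: 1[foll,b=6,s]
e16 deliver 0→2: 2[lead,b=5,-]
e17 crash(0): 0[✗cand,b=6,s]
e18 timeout(0): ·

empty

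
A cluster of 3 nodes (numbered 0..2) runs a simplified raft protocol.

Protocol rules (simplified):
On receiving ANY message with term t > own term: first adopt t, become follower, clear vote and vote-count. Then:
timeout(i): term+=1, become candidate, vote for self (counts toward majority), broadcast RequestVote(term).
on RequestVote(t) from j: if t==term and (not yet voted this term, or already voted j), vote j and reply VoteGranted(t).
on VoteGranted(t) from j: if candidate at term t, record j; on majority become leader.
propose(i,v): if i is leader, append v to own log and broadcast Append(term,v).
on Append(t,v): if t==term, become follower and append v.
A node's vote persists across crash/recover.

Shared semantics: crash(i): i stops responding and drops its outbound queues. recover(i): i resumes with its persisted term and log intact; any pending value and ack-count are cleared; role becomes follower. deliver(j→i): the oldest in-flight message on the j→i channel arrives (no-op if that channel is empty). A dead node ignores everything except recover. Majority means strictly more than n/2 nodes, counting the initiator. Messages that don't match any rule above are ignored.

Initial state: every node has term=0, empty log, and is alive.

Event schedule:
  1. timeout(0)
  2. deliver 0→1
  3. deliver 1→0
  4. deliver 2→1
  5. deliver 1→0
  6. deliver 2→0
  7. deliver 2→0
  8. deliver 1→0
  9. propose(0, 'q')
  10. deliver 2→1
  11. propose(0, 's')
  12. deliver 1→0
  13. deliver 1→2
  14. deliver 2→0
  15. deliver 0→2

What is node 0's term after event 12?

1

after 1 — timeout(0): n0:cand/t1/[-]
after 2 — deliver 0→1: n1:foll/t1/[-]
after 3 — deliver 1→0: n0:lead/t1/[-]
after 4 — deliver 2→1: ·
after 5 — deliver 1→0: ·
after 6 — deliver 2→0: ·
after 7 — deliver 2→0: ·
after 8 — deliver 1→0: ·
after 9 — propose(0,'q'): n0:lead/t1/[q]
after 10 — deliver 2→1: ·
after 11 — propose(0,'s'): n0:lead/t1/[q,s]
after 12 — deliver 1→0: ·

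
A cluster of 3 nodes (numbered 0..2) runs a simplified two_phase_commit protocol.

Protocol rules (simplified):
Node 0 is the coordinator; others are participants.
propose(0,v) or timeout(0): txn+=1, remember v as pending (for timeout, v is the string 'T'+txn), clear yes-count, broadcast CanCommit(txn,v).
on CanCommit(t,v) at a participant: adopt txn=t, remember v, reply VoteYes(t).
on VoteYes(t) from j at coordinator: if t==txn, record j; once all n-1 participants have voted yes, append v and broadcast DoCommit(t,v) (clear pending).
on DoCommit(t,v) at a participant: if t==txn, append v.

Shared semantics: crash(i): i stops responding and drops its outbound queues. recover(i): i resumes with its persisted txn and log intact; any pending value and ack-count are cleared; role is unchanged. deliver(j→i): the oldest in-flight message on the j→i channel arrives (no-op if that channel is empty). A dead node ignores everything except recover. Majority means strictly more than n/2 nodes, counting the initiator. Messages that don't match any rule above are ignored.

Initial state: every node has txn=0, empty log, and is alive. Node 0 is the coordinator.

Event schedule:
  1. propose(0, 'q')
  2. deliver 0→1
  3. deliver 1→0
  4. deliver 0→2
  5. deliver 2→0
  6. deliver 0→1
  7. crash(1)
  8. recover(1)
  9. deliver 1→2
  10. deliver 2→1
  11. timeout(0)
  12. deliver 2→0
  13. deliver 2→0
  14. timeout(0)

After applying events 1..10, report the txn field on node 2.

[1] propose(0,'q') → N0(coor t1 [-])
[2] deliver 0→1 → N1(part t1 [-])
[3] deliver 1→0 → ∅
[4] deliver 0→2 → N2(part t1 [-])
[5] deliver 2→0 → N0(coor t1 [q])
[6] deliver 0→1 → N1(part t1 [q])
[7] crash(1) → N1(✗part t1 [q])
[8] recover(1) → N1(part t1 [q])
[9] deliver 1→2 → ∅
[10] deliver 2→1 → ∅

1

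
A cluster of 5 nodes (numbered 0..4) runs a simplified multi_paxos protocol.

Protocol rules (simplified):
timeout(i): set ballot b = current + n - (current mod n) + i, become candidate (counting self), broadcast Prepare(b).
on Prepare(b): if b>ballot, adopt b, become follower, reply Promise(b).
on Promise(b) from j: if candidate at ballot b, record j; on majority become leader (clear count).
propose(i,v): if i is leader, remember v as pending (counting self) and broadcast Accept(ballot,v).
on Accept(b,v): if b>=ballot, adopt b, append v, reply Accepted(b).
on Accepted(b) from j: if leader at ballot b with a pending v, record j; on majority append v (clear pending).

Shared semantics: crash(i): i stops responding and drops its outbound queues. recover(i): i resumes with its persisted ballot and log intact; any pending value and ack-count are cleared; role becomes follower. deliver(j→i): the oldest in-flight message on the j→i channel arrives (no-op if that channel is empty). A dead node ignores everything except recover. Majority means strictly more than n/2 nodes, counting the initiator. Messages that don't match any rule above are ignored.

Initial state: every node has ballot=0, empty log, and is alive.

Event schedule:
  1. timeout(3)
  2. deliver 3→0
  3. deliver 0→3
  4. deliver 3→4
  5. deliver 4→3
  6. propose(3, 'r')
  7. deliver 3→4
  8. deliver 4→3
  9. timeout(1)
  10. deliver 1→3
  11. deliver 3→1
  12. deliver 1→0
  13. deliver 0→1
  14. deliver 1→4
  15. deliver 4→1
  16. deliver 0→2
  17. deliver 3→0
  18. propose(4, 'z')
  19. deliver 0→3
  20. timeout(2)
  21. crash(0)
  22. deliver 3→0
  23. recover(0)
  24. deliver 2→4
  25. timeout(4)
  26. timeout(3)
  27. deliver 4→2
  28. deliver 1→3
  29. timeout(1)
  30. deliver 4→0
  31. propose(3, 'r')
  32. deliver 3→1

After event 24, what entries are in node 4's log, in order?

1. timeout(3):  <3:cand b8 ->
2. deliver 3→0:  <0:foll b8 ->
3. deliver 0→3:  nop
4. deliver 3→4:  <4:foll b8 ->
5. deliver 4→3:  <3:lead b8 ->
6. propose(3,'r'):  nop
7. deliver 3→4:  <4:foll b8 r>
8. deliver 4→3:  nop
9. timeout(1):  <1:cand b6 ->
10. deliver 1→3:  nop
11. deliver 3→1:  <1:foll b8 ->
12. deliver 1→0:  nop
13. deliver 0→1:  nop
14. deliver 1→4:  nop
15. deliver 4→1:  nop
16. deliver 0→2:  nop
17. deliver 3→0:  <0:foll b8 r>
18. propose(4,'z'):  nop
19. deliver 0→3:  <3:lead b8 r>
20. timeout(2):  <2:cand b7 ->
21. crash(0):  <0:✗foll b8 r>
22. deliver 3→0:  nop
23. recover(0):  <0:foll b8 r>
24. deliver 2→4:  nop

r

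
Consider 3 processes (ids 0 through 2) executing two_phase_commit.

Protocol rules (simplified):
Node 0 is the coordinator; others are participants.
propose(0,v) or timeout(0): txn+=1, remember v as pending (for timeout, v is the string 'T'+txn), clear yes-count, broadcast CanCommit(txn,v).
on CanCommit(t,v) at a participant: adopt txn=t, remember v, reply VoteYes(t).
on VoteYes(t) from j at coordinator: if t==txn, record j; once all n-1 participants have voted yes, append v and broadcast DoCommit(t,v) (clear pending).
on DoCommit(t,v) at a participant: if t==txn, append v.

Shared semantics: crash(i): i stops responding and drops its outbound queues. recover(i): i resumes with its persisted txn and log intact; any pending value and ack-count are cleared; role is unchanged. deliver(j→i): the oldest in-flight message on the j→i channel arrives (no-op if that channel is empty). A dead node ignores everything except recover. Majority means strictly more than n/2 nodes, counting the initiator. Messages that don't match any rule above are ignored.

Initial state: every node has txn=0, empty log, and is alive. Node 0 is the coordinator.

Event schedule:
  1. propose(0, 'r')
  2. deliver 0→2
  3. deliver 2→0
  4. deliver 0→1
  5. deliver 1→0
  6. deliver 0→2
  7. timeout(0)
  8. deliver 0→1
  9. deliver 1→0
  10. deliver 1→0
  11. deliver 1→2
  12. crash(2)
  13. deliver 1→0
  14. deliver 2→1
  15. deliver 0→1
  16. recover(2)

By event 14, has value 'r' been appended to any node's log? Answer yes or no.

e1 propose(0,'r'): 0[coor,t=1,-]
e2 deliver 0→2: 2[part,t=1,-]
e3 deliver 2→0: ·
e4 deliver 0→1: 1[part,t=1,-]
e5 deliver 1→0: 0[coor,t=1,r]
e6 deliver 0→2: 2[part,t=1,r]
e7 timeout(0): 0[coor,t=2,r]
e8 deliver 0→1: 1[part,t=1,r]
e9 deliver 1→0: ·
e10 deliver 1→0: ·
e11 deliver 1→2: ·
e12 crash(2): 2[✗part,t=1,r]
e13 deliver 1→0: ·
e14 deliver 2→1: ·

yes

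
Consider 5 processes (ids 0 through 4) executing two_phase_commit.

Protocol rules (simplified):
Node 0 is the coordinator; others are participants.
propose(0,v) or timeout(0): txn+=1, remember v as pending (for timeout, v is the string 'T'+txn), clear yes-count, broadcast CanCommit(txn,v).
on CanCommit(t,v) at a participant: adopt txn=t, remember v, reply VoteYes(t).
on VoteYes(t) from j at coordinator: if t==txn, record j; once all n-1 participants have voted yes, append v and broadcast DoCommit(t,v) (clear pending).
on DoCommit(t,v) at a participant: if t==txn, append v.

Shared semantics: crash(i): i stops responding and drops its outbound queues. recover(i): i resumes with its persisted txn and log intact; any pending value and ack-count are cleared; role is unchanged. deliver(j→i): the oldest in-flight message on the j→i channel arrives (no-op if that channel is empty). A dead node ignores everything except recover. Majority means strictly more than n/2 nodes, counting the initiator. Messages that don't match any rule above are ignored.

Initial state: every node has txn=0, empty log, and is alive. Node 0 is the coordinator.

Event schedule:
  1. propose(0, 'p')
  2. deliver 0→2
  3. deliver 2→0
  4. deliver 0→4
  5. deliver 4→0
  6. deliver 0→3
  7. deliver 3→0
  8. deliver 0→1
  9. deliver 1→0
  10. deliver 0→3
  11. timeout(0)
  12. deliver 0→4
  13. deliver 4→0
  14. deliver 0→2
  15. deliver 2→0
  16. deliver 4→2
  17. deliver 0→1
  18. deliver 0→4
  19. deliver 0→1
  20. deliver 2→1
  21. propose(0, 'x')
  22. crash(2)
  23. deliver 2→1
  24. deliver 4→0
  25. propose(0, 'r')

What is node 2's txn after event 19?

1

step 1 propose(0,'p'): 0={coor,t=1,log=-}
step 2 deliver 0→2: 2={part,t=1,log=-}
step 3 deliver 2→0: —
step 4 deliver 0→4: 4={part,t=1,log=-}
step 5 deliver 4→0: —
step 6 deliver 0→3: 3={part,t=1,log=-}
step 7 deliver 3→0: —
step 8 deliver 0→1: 1={part,t=1,log=-}
step 9 deliver 1→0: 0={coor,t=1,log=p}
step 10 deliver 0→3: 3={part,t=1,log=p}
step 11 timeout(0): 0={coor,t=2,log=p}
step 12 deliver 0→4: 4={part,t=1,log=p}
step 13 deliver 4→0: —
step 14 deliver 0→2: 2={part,t=1,log=p}
step 15 deliver 2→0: —
step 16 deliver 4→2: —
step 17 deliver 0→1: 1={part,t=1,log=p}
step 18 deliver 0→4: 4={part,t=2,log=p}
step 19 deliver 0→1: 1={part,t=2,log=p}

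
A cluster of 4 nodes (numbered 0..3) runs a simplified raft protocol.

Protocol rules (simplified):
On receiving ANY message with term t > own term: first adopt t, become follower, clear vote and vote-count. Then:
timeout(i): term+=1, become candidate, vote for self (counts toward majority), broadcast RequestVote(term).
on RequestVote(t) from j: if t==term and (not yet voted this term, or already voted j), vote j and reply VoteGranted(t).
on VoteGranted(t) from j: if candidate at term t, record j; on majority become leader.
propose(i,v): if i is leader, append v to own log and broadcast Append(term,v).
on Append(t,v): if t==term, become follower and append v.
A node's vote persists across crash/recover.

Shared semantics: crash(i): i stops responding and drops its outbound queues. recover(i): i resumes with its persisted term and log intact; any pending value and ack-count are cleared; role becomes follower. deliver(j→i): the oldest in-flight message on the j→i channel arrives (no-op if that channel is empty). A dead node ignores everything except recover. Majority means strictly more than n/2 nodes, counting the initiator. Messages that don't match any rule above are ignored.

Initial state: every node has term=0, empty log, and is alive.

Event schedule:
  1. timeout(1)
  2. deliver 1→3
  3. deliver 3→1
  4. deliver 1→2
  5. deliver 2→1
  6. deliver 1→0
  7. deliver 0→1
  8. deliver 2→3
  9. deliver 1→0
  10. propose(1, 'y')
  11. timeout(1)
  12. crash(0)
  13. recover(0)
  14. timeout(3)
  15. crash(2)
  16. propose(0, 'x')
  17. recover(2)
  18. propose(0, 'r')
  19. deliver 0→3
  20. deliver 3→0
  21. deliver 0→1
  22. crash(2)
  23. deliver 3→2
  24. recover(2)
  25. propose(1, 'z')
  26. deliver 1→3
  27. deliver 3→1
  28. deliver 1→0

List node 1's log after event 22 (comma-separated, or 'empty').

after 1 — timeout(1): n1:cand/t1/[-]
after 2 — deliver 1→3: n3:foll/t1/[-]
after 3 — deliver 3→1: ·
after 4 — deliver 1→2: n2:foll/t1/[-]
after 5 — deliver 2→1: n1:lead/t1/[-]
after 6 — deliver 1→0: n0:foll/t1/[-]
after 7 — deliver 0→1: ·
after 8 — deliver 2→3: ·
after 9 — deliver 1→0: ·
after 10 — propose(1,'y'): n1:lead/t1/[y]
after 11 — timeout(1): n1:cand/t2/[y]
after 12 — crash(0): n0:✗foll/t1/[-]
after 13 — recover(0): n0:foll/t1/[-]
after 14 — timeout(3): n3:cand/t2/[-]
after 15 — crash(2): n2:✗foll/t1/[-]
after 16 — propose(0,'x'): ·
after 17 — recover(2): n2:foll/t1/[-]
after 18 — propose(0,'r'): ·
after 19 — deliver 0→3: ·
after 20 — deliver 3→0: n0:foll/t2/[-]
after 21 — deliver 0→1: ·
after 22 — crash(2): n2:✗foll/t1/[-]

y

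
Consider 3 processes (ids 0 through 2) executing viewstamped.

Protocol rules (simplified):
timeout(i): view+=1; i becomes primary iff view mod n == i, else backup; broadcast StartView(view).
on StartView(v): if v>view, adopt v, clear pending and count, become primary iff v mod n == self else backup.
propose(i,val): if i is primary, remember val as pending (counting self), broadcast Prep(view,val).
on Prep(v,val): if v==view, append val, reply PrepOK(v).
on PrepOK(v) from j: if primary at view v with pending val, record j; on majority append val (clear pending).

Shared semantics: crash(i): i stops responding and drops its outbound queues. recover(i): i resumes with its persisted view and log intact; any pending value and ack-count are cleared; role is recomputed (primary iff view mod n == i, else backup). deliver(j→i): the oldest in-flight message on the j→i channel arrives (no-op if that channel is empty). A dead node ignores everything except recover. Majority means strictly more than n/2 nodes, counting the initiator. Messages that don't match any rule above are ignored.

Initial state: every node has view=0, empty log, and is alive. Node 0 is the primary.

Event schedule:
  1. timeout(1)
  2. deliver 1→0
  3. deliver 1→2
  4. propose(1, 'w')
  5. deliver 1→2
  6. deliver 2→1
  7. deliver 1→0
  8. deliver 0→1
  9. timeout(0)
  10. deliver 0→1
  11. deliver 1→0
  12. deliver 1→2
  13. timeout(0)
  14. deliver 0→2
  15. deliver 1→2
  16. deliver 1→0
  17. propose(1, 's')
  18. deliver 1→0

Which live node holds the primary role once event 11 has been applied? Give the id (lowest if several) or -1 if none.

-1

[1] timeout(1) → N1(prim v1 [-])
[2] deliver 1→0 → N0(back v1 [-])
[3] deliver 1→2 → N2(back v1 [-])
[4] propose(1,'w') → ∅
[5] deliver 1→2 → N2(back v1 [w])
[6] deliver 2→1 → N1(prim v1 [w])
[7] deliver 1→0 → N0(back v1 [w])
[8] deliver 0→1 → ∅
[9] timeout(0) → N0(back v2 [w])
[10] deliver 0→1 → N1(back v2 [w])
[11] deliver 1→0 → ∅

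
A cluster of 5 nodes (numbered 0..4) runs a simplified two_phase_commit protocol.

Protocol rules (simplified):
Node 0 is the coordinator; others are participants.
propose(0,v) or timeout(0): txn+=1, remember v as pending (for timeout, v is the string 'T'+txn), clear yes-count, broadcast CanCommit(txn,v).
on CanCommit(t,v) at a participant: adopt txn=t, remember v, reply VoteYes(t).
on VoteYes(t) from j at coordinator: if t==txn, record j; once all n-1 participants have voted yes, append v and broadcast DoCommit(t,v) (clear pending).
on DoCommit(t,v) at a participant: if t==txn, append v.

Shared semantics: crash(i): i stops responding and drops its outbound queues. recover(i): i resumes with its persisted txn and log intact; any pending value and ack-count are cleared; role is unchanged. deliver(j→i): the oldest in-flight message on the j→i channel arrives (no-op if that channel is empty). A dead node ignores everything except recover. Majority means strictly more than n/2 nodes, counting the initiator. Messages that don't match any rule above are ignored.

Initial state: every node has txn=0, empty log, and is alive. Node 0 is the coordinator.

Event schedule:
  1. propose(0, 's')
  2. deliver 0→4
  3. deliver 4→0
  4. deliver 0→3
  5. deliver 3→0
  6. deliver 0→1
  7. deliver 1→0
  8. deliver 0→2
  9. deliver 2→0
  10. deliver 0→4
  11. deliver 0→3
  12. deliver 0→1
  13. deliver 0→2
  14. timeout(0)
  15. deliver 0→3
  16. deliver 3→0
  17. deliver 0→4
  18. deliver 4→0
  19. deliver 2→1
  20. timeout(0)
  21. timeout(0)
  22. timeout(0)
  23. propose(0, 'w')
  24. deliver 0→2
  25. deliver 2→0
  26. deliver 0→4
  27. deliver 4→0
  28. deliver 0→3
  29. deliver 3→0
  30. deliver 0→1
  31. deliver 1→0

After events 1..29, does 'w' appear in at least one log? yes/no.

after 1 — propose(0,'s'): n0:coor/t1/[-]
after 2 — deliver 0→4: n4:part/t1/[-]
after 3 — deliver 4→0: ·
after 4 — deliver 0→3: n3:part/t1/[-]
after 5 — deliver 3→0: ·
after 6 — deliver 0→1: n1:part/t1/[-]
after 7 — deliver 1→0: ·
after 8 — deliver 0→2: n2:part/t1/[-]
after 9 — deliver 2→0: n0:coor/t1/[s]
after 10 — deliver 0→4: n4:part/t1/[s]
after 11 — deliver 0→3: n3:part/t1/[s]
after 12 — deliver 0→1: n1:part/t1/[s]
after 13 — deliver 0→2: n2:part/t1/[s]
after 14 — timeout(0): n0:coor/t2/[s]
after 15 — deliver 0→3: n3:part/t2/[s]
after 16 — deliver 3→0: ·
after 17 — deliver 0→4: n4:part/t2/[s]
after 18 — deliver 4→0: ·
after 19 — deliver 2→1: ·
after 20 — timeout(0): n0:coor/t3/[s]
after 21 — timeout(0): n0:coor/t4/[s]
after 22 — timeout(0): n0:coor/t5/[s]
after 23 — propose(0,'w'): n0:coor/t6/[s]
after 24 — deliver 0→2: n2:part/t2/[s]
after 25 — deliver 2→0: ·
after 26 — deliver 0→4: n4:part/t3/[s]
after 27 — deliver 4→0: ·
after 28 — deliver 0→3: n3:part/t3/[s]
after 29 — deliver 3→0: ·

no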